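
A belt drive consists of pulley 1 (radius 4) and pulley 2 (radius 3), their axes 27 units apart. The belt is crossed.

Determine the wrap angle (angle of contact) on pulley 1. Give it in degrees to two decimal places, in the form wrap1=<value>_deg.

crossed belt: β = asin((r1+r2)/C) = asin(7/27) = 15.0261°
wrap1 = wrap2 = π + 2β = 210.0522°

wrap1=210.05_deg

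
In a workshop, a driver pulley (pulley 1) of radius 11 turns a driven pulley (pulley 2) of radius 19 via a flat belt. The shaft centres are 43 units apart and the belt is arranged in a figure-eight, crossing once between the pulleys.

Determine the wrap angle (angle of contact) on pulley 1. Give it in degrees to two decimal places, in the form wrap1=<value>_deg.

wrap1=268.48_deg

crossed belt: β = asin((r1+r2)/C) = asin(30/43) = 44.2407°
wrap1 = wrap2 = π + 2β = 268.4814°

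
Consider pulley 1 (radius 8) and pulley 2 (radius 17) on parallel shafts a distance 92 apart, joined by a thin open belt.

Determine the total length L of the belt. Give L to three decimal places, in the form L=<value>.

L=263.421

open belt: β = asin((r2−r1)/C) = asin(9/92) = 5.6140°
wrap1 = π − 2β = 168.7720°
wrap2 = π + 2β = 191.2280°
tangent length = C·cosβ = 91.5587
L = r1·wrap1 + r2·wrap2 + 2·C·cosβ = 8·2.9456 + 17·3.3376 + 2·91.5587 = 263.4210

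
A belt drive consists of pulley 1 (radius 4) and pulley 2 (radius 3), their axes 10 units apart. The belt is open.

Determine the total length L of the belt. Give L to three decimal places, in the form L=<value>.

open belt: β = asin((r2−r1)/C) = asin(-1/10) = -5.7392°
wrap1 = π − 2β = 191.4783°
wrap2 = π + 2β = 168.5217°
tangent length = C·cosβ = 9.9499
L = r1·wrap1 + r2·wrap2 + 2·C·cosβ = 4·3.3419 + 3·2.9413 + 2·9.9499 = 42.0912

L=42.091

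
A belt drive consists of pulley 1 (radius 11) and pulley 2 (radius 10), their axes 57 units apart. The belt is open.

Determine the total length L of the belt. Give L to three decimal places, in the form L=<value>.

L=179.991

open belt: β = asin((r2−r1)/C) = asin(-1/57) = -1.0052°
wrap1 = π − 2β = 182.0105°
wrap2 = π + 2β = 177.9895°
tangent length = C·cosβ = 56.9912
L = r1·wrap1 + r2·wrap2 + 2·C·cosβ = 11·3.1767 + 10·3.1065 + 2·56.9912 = 179.9910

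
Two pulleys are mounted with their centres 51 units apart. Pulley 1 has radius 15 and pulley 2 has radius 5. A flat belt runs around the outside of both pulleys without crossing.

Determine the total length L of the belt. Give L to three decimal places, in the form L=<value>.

L=166.799

open belt: β = asin((r2−r1)/C) = asin(-10/51) = -11.3077°
wrap1 = π − 2β = 202.6155°
wrap2 = π + 2β = 157.3845°
tangent length = C·cosβ = 50.0100
L = r1·wrap1 + r2·wrap2 + 2·C·cosβ = 15·3.5363 + 5·2.7469 + 2·50.0100 = 166.7990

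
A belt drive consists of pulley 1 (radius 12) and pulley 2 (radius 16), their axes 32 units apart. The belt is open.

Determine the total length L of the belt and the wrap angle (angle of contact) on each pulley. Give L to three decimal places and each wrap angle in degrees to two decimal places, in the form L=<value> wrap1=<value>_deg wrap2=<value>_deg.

open belt: β = asin((r2−r1)/C) = asin(4/32) = 7.1808°
wrap1 = π − 2β = 165.6385°
wrap2 = π + 2β = 194.3615°
tangent length = C·cosβ = 31.7490
L = r1·wrap1 + r2·wrap2 + 2·C·cosβ = 12·2.8909 + 16·3.3922 + 2·31.7490 = 152.4652

L=152.465 wrap1=165.64_deg wrap2=194.36_deg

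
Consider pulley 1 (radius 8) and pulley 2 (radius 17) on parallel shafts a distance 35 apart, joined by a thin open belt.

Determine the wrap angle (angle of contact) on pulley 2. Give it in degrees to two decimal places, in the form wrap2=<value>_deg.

wrap2=209.80_deg

open belt: β = asin((r2−r1)/C) = asin(9/35) = 14.9006°
wrap1 = π − 2β = 150.1988°
wrap2 = π + 2β = 209.8012°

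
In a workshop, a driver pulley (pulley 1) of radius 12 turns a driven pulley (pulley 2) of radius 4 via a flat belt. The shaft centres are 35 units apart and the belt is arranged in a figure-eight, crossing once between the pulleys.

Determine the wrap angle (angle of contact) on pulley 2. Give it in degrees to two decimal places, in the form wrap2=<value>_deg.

wrap2=234.41_deg

crossed belt: β = asin((r1+r2)/C) = asin(16/35) = 27.2029°
wrap1 = wrap2 = π + 2β = 234.4058°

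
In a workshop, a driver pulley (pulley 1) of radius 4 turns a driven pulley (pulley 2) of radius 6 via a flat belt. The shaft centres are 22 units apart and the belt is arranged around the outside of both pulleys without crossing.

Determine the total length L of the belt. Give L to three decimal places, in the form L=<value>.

open belt: β = asin((r2−r1)/C) = asin(2/22) = 5.2159°
wrap1 = π − 2β = 169.5682°
wrap2 = π + 2β = 190.4318°
tangent length = C·cosβ = 21.9089
L = r1·wrap1 + r2·wrap2 + 2·C·cosβ = 4·2.9595 + 6·3.3237 + 2·21.9089 = 75.5979

L=75.598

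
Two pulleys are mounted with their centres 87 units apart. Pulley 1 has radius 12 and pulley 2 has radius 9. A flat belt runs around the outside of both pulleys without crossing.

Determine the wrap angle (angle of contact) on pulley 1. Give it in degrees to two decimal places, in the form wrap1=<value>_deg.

open belt: β = asin((r2−r1)/C) = asin(-3/87) = -1.9761°
wrap1 = π − 2β = 183.9522°
wrap2 = π + 2β = 176.0478°

wrap1=183.95_deg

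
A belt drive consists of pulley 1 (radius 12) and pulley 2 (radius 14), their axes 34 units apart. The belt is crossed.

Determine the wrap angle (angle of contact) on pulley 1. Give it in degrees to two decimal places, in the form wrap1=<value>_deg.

crossed belt: β = asin((r1+r2)/C) = asin(26/34) = 49.8808°
wrap1 = wrap2 = π + 2β = 279.7617°

wrap1=279.76_deg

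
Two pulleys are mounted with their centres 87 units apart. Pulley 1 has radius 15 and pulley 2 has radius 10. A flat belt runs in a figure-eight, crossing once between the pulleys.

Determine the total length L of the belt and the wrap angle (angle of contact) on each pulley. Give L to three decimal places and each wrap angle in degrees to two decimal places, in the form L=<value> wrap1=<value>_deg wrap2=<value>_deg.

L=259.774 wrap1=213.40_deg wrap2=213.40_deg

crossed belt: β = asin((r1+r2)/C) = asin(25/87) = 16.6997°
wrap1 = wrap2 = π + 2β = 213.3995°
tangent length = C·cosβ = 83.3307
L = (r1+r2)·wrap + 2·C·cosβ = 25·3.7245 + 2·83.3307 = 259.7744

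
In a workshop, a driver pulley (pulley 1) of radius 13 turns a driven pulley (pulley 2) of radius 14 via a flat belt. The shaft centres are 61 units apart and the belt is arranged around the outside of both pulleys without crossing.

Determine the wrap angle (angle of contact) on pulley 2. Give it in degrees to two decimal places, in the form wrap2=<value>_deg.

open belt: β = asin((r2−r1)/C) = asin(1/61) = 0.9393°
wrap1 = π − 2β = 178.1214°
wrap2 = π + 2β = 181.8786°

wrap2=181.88_deg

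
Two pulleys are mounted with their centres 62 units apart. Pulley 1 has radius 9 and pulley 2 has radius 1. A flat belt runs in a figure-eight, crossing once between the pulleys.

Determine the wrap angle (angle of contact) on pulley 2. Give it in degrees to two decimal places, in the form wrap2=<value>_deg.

crossed belt: β = asin((r1+r2)/C) = asin(10/62) = 9.2818°
wrap1 = wrap2 = π + 2β = 198.5636°

wrap2=198.56_deg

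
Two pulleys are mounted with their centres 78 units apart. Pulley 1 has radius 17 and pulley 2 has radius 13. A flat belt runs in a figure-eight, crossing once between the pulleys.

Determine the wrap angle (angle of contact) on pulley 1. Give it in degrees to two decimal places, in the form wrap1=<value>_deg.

crossed belt: β = asin((r1+r2)/C) = asin(30/78) = 22.6199°
wrap1 = wrap2 = π + 2β = 225.2397°

wrap1=225.24_deg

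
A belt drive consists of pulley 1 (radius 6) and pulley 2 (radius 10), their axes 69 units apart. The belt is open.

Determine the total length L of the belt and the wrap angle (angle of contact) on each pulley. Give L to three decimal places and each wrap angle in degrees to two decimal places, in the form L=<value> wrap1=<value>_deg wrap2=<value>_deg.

open belt: β = asin((r2−r1)/C) = asin(4/69) = 3.3234°
wrap1 = π − 2β = 173.3533°
wrap2 = π + 2β = 186.6467°
tangent length = C·cosβ = 68.8840
L = r1·wrap1 + r2·wrap2 + 2·C·cosβ = 6·3.0256 + 10·3.2576 + 2·68.8840 = 188.4974

L=188.497 wrap1=173.35_deg wrap2=186.65_deg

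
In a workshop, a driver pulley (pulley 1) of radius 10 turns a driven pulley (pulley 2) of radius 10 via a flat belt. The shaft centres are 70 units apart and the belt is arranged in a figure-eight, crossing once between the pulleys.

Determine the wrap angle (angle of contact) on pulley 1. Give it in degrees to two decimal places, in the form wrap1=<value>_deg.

crossed belt: β = asin((r1+r2)/C) = asin(20/70) = 16.6015°
wrap1 = wrap2 = π + 2β = 213.2031°

wrap1=213.20_deg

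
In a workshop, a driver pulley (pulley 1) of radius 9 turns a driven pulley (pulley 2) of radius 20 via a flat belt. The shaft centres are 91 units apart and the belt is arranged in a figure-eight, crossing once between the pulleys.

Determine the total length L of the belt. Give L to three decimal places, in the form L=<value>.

crossed belt: β = asin((r1+r2)/C) = asin(29/91) = 18.5832°
wrap1 = wrap2 = π + 2β = 217.1664°
tangent length = C·cosβ = 86.2554
L = (r1+r2)·wrap + 2·C·cosβ = 29·3.7903 + 2·86.2554 = 282.4287

L=282.429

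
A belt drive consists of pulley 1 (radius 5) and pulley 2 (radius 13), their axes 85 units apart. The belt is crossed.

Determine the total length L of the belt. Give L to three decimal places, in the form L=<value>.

L=230.375

crossed belt: β = asin((r1+r2)/C) = asin(18/85) = 12.2258°
wrap1 = wrap2 = π + 2β = 204.4516°
tangent length = C·cosβ = 83.0723
L = (r1+r2)·wrap + 2·C·cosβ = 18·3.5684 + 2·83.0723 = 230.3749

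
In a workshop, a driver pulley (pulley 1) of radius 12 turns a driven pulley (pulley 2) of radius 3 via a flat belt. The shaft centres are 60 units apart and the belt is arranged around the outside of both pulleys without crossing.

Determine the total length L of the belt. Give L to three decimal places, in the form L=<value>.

L=168.476

open belt: β = asin((r2−r1)/C) = asin(-9/60) = -8.6269°
wrap1 = π − 2β = 197.2539°
wrap2 = π + 2β = 162.7461°
tangent length = C·cosβ = 59.3212
L = r1·wrap1 + r2·wrap2 + 2·C·cosβ = 12·3.4427 + 3·2.8405 + 2·59.3212 = 168.4764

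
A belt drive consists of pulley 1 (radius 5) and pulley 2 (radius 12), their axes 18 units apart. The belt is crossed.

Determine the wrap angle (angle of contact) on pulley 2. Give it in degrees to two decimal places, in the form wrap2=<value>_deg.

crossed belt: β = asin((r1+r2)/C) = asin(17/18) = 70.8119°
wrap1 = wrap2 = π + 2β = 321.6237°

wrap2=321.62_deg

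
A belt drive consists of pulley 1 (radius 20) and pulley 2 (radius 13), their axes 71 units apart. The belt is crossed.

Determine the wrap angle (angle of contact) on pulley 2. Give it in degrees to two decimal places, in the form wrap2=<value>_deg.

wrap2=235.39_deg

crossed belt: β = asin((r1+r2)/C) = asin(33/71) = 27.6966°
wrap1 = wrap2 = π + 2β = 235.3931°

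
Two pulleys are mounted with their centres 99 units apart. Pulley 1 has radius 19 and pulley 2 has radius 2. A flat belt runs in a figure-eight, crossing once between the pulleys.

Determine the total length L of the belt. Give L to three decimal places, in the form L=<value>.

crossed belt: β = asin((r1+r2)/C) = asin(21/99) = 12.2467°
wrap1 = wrap2 = π + 2β = 204.4934°
tangent length = C·cosβ = 96.7471
L = (r1+r2)·wrap + 2·C·cosβ = 21·3.5691 + 2·96.7471 = 268.4449

L=268.445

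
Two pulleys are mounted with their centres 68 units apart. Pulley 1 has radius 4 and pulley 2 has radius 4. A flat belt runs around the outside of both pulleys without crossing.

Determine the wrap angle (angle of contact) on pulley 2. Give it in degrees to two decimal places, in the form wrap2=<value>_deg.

open belt: β = asin((r2−r1)/C) = asin(0/68) = 0.0000°
wrap1 = π − 2β = 180.0000°
wrap2 = π + 2β = 180.0000°

wrap2=180.00_deg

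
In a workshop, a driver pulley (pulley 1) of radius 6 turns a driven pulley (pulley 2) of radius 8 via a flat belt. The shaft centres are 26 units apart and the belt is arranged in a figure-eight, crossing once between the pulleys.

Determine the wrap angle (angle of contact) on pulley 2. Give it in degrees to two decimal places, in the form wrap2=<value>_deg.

crossed belt: β = asin((r1+r2)/C) = asin(14/26) = 32.5790°
wrap1 = wrap2 = π + 2β = 245.1579°

wrap2=245.16_deg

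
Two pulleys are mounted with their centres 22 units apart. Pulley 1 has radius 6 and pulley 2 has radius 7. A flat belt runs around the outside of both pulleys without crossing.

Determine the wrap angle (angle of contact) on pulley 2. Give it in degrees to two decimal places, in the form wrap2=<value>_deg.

wrap2=185.21_deg

open belt: β = asin((r2−r1)/C) = asin(1/22) = 2.6053°
wrap1 = π − 2β = 174.7895°
wrap2 = π + 2β = 185.2105°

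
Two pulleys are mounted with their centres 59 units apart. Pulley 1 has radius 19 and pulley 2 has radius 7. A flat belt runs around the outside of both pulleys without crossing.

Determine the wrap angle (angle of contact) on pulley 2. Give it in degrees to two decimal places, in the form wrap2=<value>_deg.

open belt: β = asin((r2−r1)/C) = asin(-12/59) = -11.7353°
wrap1 = π − 2β = 203.4705°
wrap2 = π + 2β = 156.5295°

wrap2=156.53_deg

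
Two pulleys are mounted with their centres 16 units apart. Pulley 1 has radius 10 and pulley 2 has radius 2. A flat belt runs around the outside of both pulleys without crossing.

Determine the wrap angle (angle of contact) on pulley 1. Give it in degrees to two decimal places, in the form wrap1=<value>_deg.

wrap1=240.00_deg

open belt: β = asin((r2−r1)/C) = asin(-8/16) = -30.0000°
wrap1 = π − 2β = 240.0000°
wrap2 = π + 2β = 120.0000°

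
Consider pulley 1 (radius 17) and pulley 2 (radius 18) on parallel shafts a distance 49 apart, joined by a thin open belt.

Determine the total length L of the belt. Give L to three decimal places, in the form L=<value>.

L=207.976

open belt: β = asin((r2−r1)/C) = asin(1/49) = 1.1694°
wrap1 = π − 2β = 177.6612°
wrap2 = π + 2β = 182.3388°
tangent length = C·cosβ = 48.9898
L = r1·wrap1 + r2·wrap2 + 2·C·cosβ = 17·3.1008 + 18·3.1824 + 2·48.9898 = 207.9762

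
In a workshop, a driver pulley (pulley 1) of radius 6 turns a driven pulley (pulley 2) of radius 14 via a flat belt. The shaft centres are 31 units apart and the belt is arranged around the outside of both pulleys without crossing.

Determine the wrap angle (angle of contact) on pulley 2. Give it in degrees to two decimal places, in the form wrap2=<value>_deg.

wrap2=209.91_deg

open belt: β = asin((r2−r1)/C) = asin(8/31) = 14.9552°
wrap1 = π − 2β = 150.0895°
wrap2 = π + 2β = 209.9105°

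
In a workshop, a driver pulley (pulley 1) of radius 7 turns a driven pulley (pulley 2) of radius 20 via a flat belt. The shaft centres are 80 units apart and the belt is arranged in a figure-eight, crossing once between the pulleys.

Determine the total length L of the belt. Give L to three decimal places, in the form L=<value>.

L=254.025

crossed belt: β = asin((r1+r2)/C) = asin(27/80) = 19.7246°
wrap1 = wrap2 = π + 2β = 219.4493°
tangent length = C·cosβ = 75.3060
L = (r1+r2)·wrap + 2·C·cosβ = 27·3.8301 + 2·75.3060 = 254.0251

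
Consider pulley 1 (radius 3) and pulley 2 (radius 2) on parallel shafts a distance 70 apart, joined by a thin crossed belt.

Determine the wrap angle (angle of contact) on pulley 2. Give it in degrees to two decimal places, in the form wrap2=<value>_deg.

wrap2=188.19_deg

crossed belt: β = asin((r1+r2)/C) = asin(5/70) = 4.0960°
wrap1 = wrap2 = π + 2β = 188.1921°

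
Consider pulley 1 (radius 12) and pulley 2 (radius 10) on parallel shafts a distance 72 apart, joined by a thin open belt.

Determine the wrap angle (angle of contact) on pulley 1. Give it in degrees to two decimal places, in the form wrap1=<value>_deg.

open belt: β = asin((r2−r1)/C) = asin(-2/72) = -1.5918°
wrap1 = π − 2β = 183.1835°
wrap2 = π + 2β = 176.8165°

wrap1=183.18_deg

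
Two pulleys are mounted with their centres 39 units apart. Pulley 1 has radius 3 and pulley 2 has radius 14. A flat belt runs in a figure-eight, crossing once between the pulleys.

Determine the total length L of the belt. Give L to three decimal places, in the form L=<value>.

L=138.942

crossed belt: β = asin((r1+r2)/C) = asin(17/39) = 25.8424°
wrap1 = wrap2 = π + 2β = 231.6848°
tangent length = C·cosβ = 35.0999
L = (r1+r2)·wrap + 2·C·cosβ = 17·4.0437 + 2·35.0999 = 138.9420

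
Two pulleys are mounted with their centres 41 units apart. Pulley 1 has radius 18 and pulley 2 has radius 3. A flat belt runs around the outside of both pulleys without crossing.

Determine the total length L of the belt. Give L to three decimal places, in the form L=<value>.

open belt: β = asin((r2−r1)/C) = asin(-15/41) = -21.4601°
wrap1 = π − 2β = 222.9203°
wrap2 = π + 2β = 137.0797°
tangent length = C·cosβ = 38.1576
L = r1·wrap1 + r2·wrap2 + 2·C·cosβ = 18·3.8907 + 3·2.3925 + 2·38.1576 = 153.5251

L=153.525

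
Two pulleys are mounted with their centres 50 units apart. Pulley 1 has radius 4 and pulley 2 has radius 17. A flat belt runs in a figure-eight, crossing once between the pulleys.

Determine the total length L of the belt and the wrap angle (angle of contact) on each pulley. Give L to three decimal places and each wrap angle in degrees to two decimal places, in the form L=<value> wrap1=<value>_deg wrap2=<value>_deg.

crossed belt: β = asin((r1+r2)/C) = asin(21/50) = 24.8346°
wrap1 = wrap2 = π + 2β = 229.6692°
tangent length = C·cosβ = 45.3762
L = (r1+r2)·wrap + 2·C·cosβ = 21·4.0085 + 2·45.3762 = 174.9306

L=174.931 wrap1=229.67_deg wrap2=229.67_deg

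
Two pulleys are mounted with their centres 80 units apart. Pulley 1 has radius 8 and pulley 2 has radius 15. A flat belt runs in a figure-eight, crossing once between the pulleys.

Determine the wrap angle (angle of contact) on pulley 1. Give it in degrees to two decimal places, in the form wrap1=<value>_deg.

wrap1=213.42_deg

crossed belt: β = asin((r1+r2)/C) = asin(23/80) = 16.7083°
wrap1 = wrap2 = π + 2β = 213.4167°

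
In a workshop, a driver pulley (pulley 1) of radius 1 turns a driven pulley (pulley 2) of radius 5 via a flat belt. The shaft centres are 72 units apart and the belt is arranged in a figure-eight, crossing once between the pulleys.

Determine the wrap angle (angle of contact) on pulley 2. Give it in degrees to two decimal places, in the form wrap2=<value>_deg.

wrap2=189.56_deg

crossed belt: β = asin((r1+r2)/C) = asin(6/72) = 4.7802°
wrap1 = wrap2 = π + 2β = 189.5604°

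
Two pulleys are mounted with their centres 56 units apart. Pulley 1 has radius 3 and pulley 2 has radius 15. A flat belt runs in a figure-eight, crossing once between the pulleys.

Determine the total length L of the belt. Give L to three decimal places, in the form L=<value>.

L=174.386

crossed belt: β = asin((r1+r2)/C) = asin(18/56) = 18.7493°
wrap1 = wrap2 = π + 2β = 217.4987°
tangent length = C·cosβ = 53.0283
L = (r1+r2)·wrap + 2·C·cosβ = 18·3.7961 + 2·53.0283 = 174.3858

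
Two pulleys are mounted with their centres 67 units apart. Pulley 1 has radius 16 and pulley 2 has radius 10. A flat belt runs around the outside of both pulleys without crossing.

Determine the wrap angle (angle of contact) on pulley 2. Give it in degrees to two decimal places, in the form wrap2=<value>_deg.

open belt: β = asin((r2−r1)/C) = asin(-6/67) = -5.1378°
wrap1 = π − 2β = 190.2757°
wrap2 = π + 2β = 169.7243°

wrap2=169.72_deg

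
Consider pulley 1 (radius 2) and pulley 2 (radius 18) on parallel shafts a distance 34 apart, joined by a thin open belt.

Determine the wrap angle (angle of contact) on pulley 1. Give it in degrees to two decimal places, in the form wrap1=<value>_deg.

open belt: β = asin((r2−r1)/C) = asin(16/34) = 28.0725°
wrap1 = π − 2β = 123.8550°
wrap2 = π + 2β = 236.1450°

wrap1=123.86_deg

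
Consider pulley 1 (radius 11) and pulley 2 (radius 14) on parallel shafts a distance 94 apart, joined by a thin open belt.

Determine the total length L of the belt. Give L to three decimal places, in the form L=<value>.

open belt: β = asin((r2−r1)/C) = asin(3/94) = 1.8289°
wrap1 = π − 2β = 176.3422°
wrap2 = π + 2β = 183.6578°
tangent length = C·cosβ = 93.9521
L = r1·wrap1 + r2·wrap2 + 2·C·cosβ = 11·3.0778 + 14·3.2054 + 2·93.9521 = 266.6356

L=266.636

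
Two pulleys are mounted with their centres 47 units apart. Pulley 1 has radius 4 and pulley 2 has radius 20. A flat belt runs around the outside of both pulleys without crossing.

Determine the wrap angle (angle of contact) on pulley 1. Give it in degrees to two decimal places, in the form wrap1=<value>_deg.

wrap1=140.19_deg

open belt: β = asin((r2−r1)/C) = asin(16/47) = 19.9028°
wrap1 = π − 2β = 140.1944°
wrap2 = π + 2β = 219.8056°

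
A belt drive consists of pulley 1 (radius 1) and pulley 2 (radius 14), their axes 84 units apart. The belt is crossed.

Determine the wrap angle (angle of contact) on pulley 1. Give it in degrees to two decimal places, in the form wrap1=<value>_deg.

crossed belt: β = asin((r1+r2)/C) = asin(15/84) = 10.2866°
wrap1 = wrap2 = π + 2β = 200.5731°

wrap1=200.57_deg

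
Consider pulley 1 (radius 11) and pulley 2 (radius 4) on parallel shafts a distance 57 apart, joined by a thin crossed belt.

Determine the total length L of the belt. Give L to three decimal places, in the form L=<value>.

L=165.095

crossed belt: β = asin((r1+r2)/C) = asin(15/57) = 15.2575°
wrap1 = wrap2 = π + 2β = 210.5150°
tangent length = C·cosβ = 54.9909
L = (r1+r2)·wrap + 2·C·cosβ = 15·3.6742 + 2·54.9909 = 165.0945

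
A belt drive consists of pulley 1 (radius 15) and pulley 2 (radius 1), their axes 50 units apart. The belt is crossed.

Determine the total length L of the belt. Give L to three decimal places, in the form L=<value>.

L=155.431

crossed belt: β = asin((r1+r2)/C) = asin(16/50) = 18.6629°
wrap1 = wrap2 = π + 2β = 217.3258°
tangent length = C·cosβ = 47.3709
L = (r1+r2)·wrap + 2·C·cosβ = 16·3.7931 + 2·47.3709 = 155.4306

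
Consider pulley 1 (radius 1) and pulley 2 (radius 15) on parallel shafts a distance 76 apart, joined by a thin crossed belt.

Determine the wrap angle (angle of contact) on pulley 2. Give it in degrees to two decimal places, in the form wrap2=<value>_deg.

crossed belt: β = asin((r1+r2)/C) = asin(16/76) = 12.1532°
wrap1 = wrap2 = π + 2β = 204.3064°

wrap2=204.31_deg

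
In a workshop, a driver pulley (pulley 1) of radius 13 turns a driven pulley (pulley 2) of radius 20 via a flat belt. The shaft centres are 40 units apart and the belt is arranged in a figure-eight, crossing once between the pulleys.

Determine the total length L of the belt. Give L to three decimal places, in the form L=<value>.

L=212.917

crossed belt: β = asin((r1+r2)/C) = asin(33/40) = 55.5885°
wrap1 = wrap2 = π + 2β = 291.1770°
tangent length = C·cosβ = 22.6053
L = (r1+r2)·wrap + 2·C·cosβ = 33·5.0820 + 2·22.6053 = 212.9165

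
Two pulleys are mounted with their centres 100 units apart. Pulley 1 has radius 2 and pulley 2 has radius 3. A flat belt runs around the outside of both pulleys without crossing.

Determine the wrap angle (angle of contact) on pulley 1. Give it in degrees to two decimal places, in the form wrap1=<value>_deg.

wrap1=178.85_deg

open belt: β = asin((r2−r1)/C) = asin(1/100) = 0.5730°
wrap1 = π − 2β = 178.8541°
wrap2 = π + 2β = 181.1459°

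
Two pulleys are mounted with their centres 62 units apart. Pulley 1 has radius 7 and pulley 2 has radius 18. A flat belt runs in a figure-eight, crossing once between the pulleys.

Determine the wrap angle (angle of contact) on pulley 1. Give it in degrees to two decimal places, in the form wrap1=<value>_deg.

wrap1=227.56_deg

crossed belt: β = asin((r1+r2)/C) = asin(25/62) = 23.7800°
wrap1 = wrap2 = π + 2β = 227.5600°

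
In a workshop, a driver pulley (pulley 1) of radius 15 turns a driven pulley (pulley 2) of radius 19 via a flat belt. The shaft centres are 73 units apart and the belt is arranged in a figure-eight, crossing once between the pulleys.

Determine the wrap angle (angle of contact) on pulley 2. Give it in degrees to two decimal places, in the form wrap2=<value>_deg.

crossed belt: β = asin((r1+r2)/C) = asin(34/73) = 27.7590°
wrap1 = wrap2 = π + 2β = 235.5180°

wrap2=235.52_deg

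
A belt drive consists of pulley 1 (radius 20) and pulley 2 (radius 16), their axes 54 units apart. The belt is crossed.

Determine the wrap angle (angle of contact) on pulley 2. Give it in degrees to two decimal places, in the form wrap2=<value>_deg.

crossed belt: β = asin((r1+r2)/C) = asin(36/54) = 41.8103°
wrap1 = wrap2 = π + 2β = 263.6206°

wrap2=263.62_deg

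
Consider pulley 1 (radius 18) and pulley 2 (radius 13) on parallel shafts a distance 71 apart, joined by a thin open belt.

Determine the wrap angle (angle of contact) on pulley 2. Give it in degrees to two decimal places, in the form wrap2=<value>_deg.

open belt: β = asin((r2−r1)/C) = asin(-5/71) = -4.0383°
wrap1 = π − 2β = 188.0765°
wrap2 = π + 2β = 171.9235°

wrap2=171.92_deg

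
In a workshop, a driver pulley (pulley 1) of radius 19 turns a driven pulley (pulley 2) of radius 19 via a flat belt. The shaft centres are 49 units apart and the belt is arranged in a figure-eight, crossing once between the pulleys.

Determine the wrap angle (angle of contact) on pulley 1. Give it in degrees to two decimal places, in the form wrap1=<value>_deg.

crossed belt: β = asin((r1+r2)/C) = asin(38/49) = 50.8513°
wrap1 = wrap2 = π + 2β = 281.7026°

wrap1=281.70_deg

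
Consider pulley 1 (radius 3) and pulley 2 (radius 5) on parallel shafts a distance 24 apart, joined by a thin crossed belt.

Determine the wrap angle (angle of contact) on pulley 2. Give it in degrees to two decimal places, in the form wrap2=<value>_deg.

crossed belt: β = asin((r1+r2)/C) = asin(8/24) = 19.4712°
wrap1 = wrap2 = π + 2β = 218.9424°

wrap2=218.94_deg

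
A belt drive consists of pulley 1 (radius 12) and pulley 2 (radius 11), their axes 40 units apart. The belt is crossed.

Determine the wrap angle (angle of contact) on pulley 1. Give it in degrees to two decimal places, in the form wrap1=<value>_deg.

wrap1=250.20_deg

crossed belt: β = asin((r1+r2)/C) = asin(23/40) = 35.0996°
wrap1 = wrap2 = π + 2β = 250.1993°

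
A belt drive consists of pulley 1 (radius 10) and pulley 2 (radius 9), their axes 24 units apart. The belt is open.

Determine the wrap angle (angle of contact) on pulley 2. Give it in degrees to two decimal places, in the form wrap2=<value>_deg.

wrap2=175.22_deg

open belt: β = asin((r2−r1)/C) = asin(-1/24) = -2.3880°
wrap1 = π − 2β = 184.7760°
wrap2 = π + 2β = 175.2240°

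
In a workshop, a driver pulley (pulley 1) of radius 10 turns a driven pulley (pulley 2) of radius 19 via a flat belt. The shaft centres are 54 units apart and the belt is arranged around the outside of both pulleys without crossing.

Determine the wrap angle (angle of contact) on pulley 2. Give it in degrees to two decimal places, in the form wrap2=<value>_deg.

open belt: β = asin((r2−r1)/C) = asin(9/54) = 9.5941°
wrap1 = π − 2β = 160.8119°
wrap2 = π + 2β = 199.1881°

wrap2=199.19_deg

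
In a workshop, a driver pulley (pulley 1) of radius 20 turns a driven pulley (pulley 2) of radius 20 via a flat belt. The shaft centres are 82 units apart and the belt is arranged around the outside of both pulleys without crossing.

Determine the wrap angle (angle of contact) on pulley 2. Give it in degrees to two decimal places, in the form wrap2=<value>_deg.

open belt: β = asin((r2−r1)/C) = asin(0/82) = 0.0000°
wrap1 = π − 2β = 180.0000°
wrap2 = π + 2β = 180.0000°

wrap2=180.00_deg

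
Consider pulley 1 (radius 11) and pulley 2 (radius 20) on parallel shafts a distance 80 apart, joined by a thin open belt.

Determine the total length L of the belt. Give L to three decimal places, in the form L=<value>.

L=258.403

open belt: β = asin((r2−r1)/C) = asin(9/80) = 6.4594°
wrap1 = π − 2β = 167.0811°
wrap2 = π + 2β = 192.9189°
tangent length = C·cosβ = 79.4921
L = r1·wrap1 + r2·wrap2 + 2·C·cosβ = 11·2.9161 + 20·3.3671 + 2·79.4921 = 258.4029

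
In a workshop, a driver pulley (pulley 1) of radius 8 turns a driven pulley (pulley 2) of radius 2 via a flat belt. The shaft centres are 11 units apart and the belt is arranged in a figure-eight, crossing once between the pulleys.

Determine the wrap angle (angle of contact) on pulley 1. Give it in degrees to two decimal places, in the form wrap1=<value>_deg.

wrap1=310.76_deg

crossed belt: β = asin((r1+r2)/C) = asin(10/11) = 65.3800°
wrap1 = wrap2 = π + 2β = 310.7600°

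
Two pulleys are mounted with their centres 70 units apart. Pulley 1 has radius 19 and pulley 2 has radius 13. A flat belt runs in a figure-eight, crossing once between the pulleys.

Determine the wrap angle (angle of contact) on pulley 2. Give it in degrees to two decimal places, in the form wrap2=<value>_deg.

crossed belt: β = asin((r1+r2)/C) = asin(32/70) = 27.2029°
wrap1 = wrap2 = π + 2β = 234.4058°

wrap2=234.41_deg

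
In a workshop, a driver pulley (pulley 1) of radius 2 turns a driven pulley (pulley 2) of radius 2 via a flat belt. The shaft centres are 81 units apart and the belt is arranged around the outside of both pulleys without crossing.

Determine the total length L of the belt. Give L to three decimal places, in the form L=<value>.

open belt: β = asin((r2−r1)/C) = asin(0/81) = 0.0000°
wrap1 = π − 2β = 180.0000°
wrap2 = π + 2β = 180.0000°
tangent length = C·cosβ = 81.0000
L = r1·wrap1 + r2·wrap2 + 2·C·cosβ = 2·3.1416 + 2·3.1416 + 2·81.0000 = 174.5664

L=174.566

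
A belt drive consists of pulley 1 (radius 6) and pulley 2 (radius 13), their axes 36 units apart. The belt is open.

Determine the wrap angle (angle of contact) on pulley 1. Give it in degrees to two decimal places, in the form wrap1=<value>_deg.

wrap1=157.58_deg

open belt: β = asin((r2−r1)/C) = asin(7/36) = 11.2123°
wrap1 = π − 2β = 157.5755°
wrap2 = π + 2β = 202.4245°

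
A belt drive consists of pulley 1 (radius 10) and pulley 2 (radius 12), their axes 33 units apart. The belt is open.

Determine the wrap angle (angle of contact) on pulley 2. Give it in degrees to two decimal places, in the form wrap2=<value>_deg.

wrap2=186.95_deg

open belt: β = asin((r2−r1)/C) = asin(2/33) = 3.4746°
wrap1 = π − 2β = 173.0508°
wrap2 = π + 2β = 186.9492°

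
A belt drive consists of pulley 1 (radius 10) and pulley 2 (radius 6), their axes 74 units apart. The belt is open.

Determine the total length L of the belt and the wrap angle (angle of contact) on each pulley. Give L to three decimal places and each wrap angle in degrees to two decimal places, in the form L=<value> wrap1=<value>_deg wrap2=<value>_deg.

open belt: β = asin((r2−r1)/C) = asin(-4/74) = -3.0986°
wrap1 = π − 2β = 186.1972°
wrap2 = π + 2β = 173.8028°
tangent length = C·cosβ = 73.8918
L = r1·wrap1 + r2·wrap2 + 2·C·cosβ = 10·3.2498 + 6·3.0334 + 2·73.8918 = 198.4818

L=198.482 wrap1=186.20_deg wrap2=173.80_deg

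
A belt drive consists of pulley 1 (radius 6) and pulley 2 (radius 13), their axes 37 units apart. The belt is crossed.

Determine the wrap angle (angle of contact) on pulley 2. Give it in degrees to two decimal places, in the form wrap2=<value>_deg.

crossed belt: β = asin((r1+r2)/C) = asin(19/37) = 30.8981°
wrap1 = wrap2 = π + 2β = 241.7963°

wrap2=241.80_deg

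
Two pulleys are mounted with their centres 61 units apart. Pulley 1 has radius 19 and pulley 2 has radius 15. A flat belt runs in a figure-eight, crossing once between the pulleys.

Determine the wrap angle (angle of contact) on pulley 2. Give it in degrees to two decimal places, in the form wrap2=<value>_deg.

wrap2=247.75_deg

crossed belt: β = asin((r1+r2)/C) = asin(34/61) = 33.8746°
wrap1 = wrap2 = π + 2β = 247.7492°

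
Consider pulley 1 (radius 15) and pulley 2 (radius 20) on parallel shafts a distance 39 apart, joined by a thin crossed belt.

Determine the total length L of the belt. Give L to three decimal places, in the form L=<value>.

L=222.340

crossed belt: β = asin((r1+r2)/C) = asin(35/39) = 63.8230°
wrap1 = wrap2 = π + 2β = 307.6461°
tangent length = C·cosβ = 17.2047
L = (r1+r2)·wrap + 2·C·cosβ = 35·5.3694 + 2·17.2047 = 222.3396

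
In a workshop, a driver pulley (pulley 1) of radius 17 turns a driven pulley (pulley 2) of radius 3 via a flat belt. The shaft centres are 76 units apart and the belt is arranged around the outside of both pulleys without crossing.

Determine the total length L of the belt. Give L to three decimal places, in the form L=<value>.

open belt: β = asin((r2−r1)/C) = asin(-14/76) = -10.6151°
wrap1 = π − 2β = 201.2302°
wrap2 = π + 2β = 158.7698°
tangent length = C·cosβ = 74.6994
L = r1·wrap1 + r2·wrap2 + 2·C·cosβ = 17·3.5121 + 3·2.7711 + 2·74.6994 = 217.4182

L=217.418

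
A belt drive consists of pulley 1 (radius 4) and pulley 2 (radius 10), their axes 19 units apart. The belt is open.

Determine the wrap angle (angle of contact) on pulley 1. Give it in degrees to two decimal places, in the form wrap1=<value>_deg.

open belt: β = asin((r2−r1)/C) = asin(6/19) = 18.4085°
wrap1 = π − 2β = 143.1830°
wrap2 = π + 2β = 216.8170°

wrap1=143.18_deg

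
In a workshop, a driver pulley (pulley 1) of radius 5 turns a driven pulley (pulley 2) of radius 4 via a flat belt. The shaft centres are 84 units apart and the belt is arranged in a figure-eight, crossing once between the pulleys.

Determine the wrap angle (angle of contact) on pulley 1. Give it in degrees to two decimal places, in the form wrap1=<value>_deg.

crossed belt: β = asin((r1+r2)/C) = asin(9/84) = 6.1506°
wrap1 = wrap2 = π + 2β = 192.3013°

wrap1=192.30_deg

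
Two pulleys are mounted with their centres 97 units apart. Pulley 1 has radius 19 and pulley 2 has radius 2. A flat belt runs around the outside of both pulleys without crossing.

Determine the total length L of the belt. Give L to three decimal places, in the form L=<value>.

open belt: β = asin((r2−r1)/C) = asin(-17/97) = -10.0937°
wrap1 = π − 2β = 200.1873°
wrap2 = π + 2β = 159.8127°
tangent length = C·cosβ = 95.4987
L = r1·wrap1 + r2·wrap2 + 2·C·cosβ = 19·3.4939 + 2·2.7893 + 2·95.4987 = 262.9605

L=262.961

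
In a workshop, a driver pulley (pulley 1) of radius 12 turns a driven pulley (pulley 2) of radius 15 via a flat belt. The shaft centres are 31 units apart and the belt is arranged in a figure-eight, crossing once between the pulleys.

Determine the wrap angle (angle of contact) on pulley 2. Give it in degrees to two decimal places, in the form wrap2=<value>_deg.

wrap2=301.14_deg

crossed belt: β = asin((r1+r2)/C) = asin(27/31) = 60.5713°
wrap1 = wrap2 = π + 2β = 301.1426°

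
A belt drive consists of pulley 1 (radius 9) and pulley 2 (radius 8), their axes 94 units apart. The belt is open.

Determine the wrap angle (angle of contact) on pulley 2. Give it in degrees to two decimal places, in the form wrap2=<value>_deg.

wrap2=178.78_deg

open belt: β = asin((r2−r1)/C) = asin(-1/94) = -0.6095°
wrap1 = π − 2β = 181.2191°
wrap2 = π + 2β = 178.7809°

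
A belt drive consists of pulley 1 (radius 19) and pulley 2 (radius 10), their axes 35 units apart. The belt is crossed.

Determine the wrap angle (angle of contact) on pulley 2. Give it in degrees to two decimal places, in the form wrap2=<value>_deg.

crossed belt: β = asin((r1+r2)/C) = asin(29/35) = 55.9523°
wrap1 = wrap2 = π + 2β = 291.9045°

wrap2=291.90_deg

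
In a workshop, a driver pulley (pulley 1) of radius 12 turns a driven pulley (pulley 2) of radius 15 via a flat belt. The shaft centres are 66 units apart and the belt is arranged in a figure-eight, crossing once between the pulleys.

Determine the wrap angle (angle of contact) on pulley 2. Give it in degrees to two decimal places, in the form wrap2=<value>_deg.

crossed belt: β = asin((r1+r2)/C) = asin(27/66) = 24.1477°
wrap1 = wrap2 = π + 2β = 228.2955°

wrap2=228.30_deg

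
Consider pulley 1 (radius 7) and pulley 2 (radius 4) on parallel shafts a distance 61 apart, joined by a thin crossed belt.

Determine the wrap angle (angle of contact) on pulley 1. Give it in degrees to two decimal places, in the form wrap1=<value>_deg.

crossed belt: β = asin((r1+r2)/C) = asin(11/61) = 10.3889°
wrap1 = wrap2 = π + 2β = 200.7777°

wrap1=200.78_deg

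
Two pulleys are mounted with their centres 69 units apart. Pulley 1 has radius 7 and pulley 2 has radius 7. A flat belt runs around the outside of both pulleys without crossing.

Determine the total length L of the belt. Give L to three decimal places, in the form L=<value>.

open belt: β = asin((r2−r1)/C) = asin(0/69) = 0.0000°
wrap1 = π − 2β = 180.0000°
wrap2 = π + 2β = 180.0000°
tangent length = C·cosβ = 69.0000
L = r1·wrap1 + r2·wrap2 + 2·C·cosβ = 7·3.1416 + 7·3.1416 + 2·69.0000 = 181.9823

L=181.982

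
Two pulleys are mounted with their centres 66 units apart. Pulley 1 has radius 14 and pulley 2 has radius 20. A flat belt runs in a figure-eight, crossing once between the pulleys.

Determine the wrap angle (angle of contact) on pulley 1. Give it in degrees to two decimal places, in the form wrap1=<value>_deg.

wrap1=242.02_deg

crossed belt: β = asin((r1+r2)/C) = asin(34/66) = 31.0076°
wrap1 = wrap2 = π + 2β = 242.0152°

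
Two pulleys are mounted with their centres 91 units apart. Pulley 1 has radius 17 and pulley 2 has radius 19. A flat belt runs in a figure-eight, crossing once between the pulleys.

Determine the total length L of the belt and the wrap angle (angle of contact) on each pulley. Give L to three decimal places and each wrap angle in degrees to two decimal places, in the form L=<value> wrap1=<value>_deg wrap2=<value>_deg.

crossed belt: β = asin((r1+r2)/C) = asin(36/91) = 23.3037°
wrap1 = wrap2 = π + 2β = 226.6073°
tangent length = C·cosβ = 83.5763
L = (r1+r2)·wrap + 2·C·cosβ = 36·3.9550 + 2·83.5763 = 309.5342

L=309.534 wrap1=226.61_deg wrap2=226.61_deg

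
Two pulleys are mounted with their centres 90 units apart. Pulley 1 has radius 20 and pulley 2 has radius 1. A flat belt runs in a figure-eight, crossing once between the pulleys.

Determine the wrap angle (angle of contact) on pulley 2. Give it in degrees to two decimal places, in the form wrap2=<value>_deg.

wrap2=206.99_deg

crossed belt: β = asin((r1+r2)/C) = asin(21/90) = 13.4934°
wrap1 = wrap2 = π + 2β = 206.9868°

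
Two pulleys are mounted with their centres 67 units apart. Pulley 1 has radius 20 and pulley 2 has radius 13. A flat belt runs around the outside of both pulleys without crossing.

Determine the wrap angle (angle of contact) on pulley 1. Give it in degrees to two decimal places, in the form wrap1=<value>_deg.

wrap1=191.99_deg

open belt: β = asin((r2−r1)/C) = asin(-7/67) = -5.9971°
wrap1 = π − 2β = 191.9941°
wrap2 = π + 2β = 168.0059°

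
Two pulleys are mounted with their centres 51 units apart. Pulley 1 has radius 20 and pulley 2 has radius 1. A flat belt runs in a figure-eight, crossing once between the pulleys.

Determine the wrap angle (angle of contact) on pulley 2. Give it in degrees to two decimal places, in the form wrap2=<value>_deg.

crossed belt: β = asin((r1+r2)/C) = asin(21/51) = 24.3157°
wrap1 = wrap2 = π + 2β = 228.6315°

wrap2=228.63_deg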